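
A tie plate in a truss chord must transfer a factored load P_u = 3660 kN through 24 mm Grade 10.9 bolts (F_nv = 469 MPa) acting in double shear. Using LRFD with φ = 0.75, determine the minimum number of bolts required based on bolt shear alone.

A_b = π·24²/4 = 452.4 mm².
Per-bolt design strength φR_n = 0.75 × 469 × 452.4 × 2 / 1000 = 318.3 kN.
n ≥ 3660 / 318.3 = 11.5 → use 12 bolts.

12 bolts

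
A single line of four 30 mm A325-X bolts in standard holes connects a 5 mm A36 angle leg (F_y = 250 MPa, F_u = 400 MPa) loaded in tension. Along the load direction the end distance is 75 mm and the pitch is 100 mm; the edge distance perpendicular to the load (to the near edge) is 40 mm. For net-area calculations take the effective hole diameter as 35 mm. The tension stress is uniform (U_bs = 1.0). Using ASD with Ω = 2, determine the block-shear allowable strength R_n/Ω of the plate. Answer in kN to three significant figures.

163 kN

Shear plane L_v = 75 + 3·100 = 375 mm; A_gv = 375 × 5 = 1875 mm².
A_nv = (375 − 3.5·35) × 5 = 1262 mm².
A_nt = (40 − 0.5·35) × 5 = 112.5 mm².
0.6 F_u A_nv = 303 kN; 0.6 F_y A_gv = 281.2 kN → shear yielding governs the shear term.
R_n = 281.2 + 1.0 × 400 × 112.5 / 1000 = 326.2 kN.
Allowable strength R_n/Ω = 326.2 / 2 = 163 kN.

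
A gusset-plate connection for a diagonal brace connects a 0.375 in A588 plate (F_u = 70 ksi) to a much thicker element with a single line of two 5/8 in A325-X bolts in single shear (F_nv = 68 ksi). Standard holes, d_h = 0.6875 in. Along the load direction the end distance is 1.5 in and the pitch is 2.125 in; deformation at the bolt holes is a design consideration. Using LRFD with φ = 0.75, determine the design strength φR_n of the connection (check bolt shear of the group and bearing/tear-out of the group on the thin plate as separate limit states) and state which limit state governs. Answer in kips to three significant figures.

31.3 kips (bolt shear governs)

Bolt shear: A_b = π·0.625²/4 = 0.3068 in²; R_n = 68 × 0.3068 × 2 × 1 = 41.72 kips → 0.75 × 41.72 = 31.3 kips.
Bearing (1.2 l_c t F_u ≤ 2.4 d t F_u): upper limit = 2.4·0.625·0.375·70 = 39.38 kips.
  Edge l_c = 1.5 − 0.6875/2 = 1.156 → r_n = 36.42 kips; interior l_c = 2.125 − 0.6875 = 1.438 → r_n = 39.38 kips.
  R_n,bearing = 1·36.42 + 1·39.38 = 75.8 kips → 0.75 × 75.8 = 56.8 kips.
Bolt shear governs: 31.3 kips.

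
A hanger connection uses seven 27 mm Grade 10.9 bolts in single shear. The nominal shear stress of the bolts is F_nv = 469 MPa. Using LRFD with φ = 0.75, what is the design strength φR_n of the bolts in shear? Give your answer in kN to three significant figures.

1410 kN

A_b = π × 27² / 4 = 572.6 mm².
R_n = F_nv · A_b · n · n_s = 469 × 572.6 × 7 × 1 / 1000 = 1880 kN.
Design strength φR_n = 0.75 × 1880 = 1410 kN.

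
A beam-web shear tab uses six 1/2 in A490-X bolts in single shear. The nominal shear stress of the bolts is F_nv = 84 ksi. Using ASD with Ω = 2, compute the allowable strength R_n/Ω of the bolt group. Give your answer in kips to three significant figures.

A_b = π × 0.5² / 4 = 0.1963 in².
R_n = F_nv · A_b · n · n_s = 84 × 0.1963 × 6 × 1 = 98.96 kips.
Allowable strength R_n/Ω = 98.96 / 2 = 49.5 kips.

49.5 kips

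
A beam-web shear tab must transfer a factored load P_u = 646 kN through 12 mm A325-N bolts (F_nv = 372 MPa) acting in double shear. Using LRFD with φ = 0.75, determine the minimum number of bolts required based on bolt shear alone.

A_b = π·12²/4 = 113.1 mm².
Per-bolt design strength φR_n = 0.75 × 372 × 113.1 × 2 / 1000 = 63.11 kN.
n ≥ 646 / 63.11 = 10.24 → use 11 bolts.

11 bolts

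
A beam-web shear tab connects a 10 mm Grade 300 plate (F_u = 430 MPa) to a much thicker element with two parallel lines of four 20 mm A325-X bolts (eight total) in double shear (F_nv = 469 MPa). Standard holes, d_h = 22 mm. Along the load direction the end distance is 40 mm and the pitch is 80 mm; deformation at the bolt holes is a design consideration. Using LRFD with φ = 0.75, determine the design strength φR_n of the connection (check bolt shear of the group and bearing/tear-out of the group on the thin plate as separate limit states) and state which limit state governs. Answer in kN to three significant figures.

Bolt shear: A_b = π·20²/4 = 314.2 mm²; R_n = 469 × 314.2 × 8 × 2 / 1000 = 2357 kN → 0.75 × 2357 = 1770 kN.
Bearing (1.2 l_c t F_u ≤ 2.4 d t F_u): upper limit = 2.4·20·10·430 / 1000 = 206.4 kN.
  Edge l_c = 40 − 22/2 = 29 → r_n = 149.6 kN; interior l_c = 80 − 22 = 58 → r_n = 206.4 kN.
  R_n,bearing = 2·149.6 + 6·206.4 = 1538 kN → 0.75 × 1538 = 1150 kN.
Bearing governs: 1150 kN.

1150 kN (bearing governs)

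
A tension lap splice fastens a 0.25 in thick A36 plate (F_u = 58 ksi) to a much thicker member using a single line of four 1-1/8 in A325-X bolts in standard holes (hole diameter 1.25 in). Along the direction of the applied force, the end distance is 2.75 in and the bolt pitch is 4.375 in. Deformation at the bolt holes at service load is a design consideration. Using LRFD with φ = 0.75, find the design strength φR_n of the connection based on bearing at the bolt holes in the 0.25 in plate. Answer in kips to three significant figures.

Per bolt r_n = 1.2 l_c t F_u ≤ 2.4 d t F_u; upper limit = 2.4 × 1.125 × 0.25 × 58 = 39.15 kips.
Edge bolt: l_c = 2.75 − 1.25/2 = 2.125 in → 1.2 × 2.125 × 0.25 × 58 = 36.97 → r_n = 36.97 kips.
Interior bolts: l_c = 4.375 − 1.25 = 3.125 in → 1.2 × 3.125 × 0.25 × 58 = 54.38 → r_n = 39.15 kips.
R_n = 1 × 36.97 + 3 × 39.15 = 154.4 kips.
Design strength φR_n = 0.75 × 154.4 = 116 kips.

116 kips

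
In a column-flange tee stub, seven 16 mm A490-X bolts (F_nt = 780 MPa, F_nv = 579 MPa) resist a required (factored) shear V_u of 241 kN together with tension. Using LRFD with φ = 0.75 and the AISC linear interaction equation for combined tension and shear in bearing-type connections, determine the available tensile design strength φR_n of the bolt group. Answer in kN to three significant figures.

746 kN

A_b = π·16²/4 = 201.1 mm²; f_rv = 241 × 1000 / (7 × 201.1) = 171.2 MPa.
F'_nt = 1.3 F_nt − (F_nt / φF_nv) f_rv = 1.3·780 − (780/(0.75·579))·171.2 = 706.4 MPa, capped at F_nt → F'_nt = 706.4 MPa.
R_n = F'_nt · A_b · n = 706.4 × 201.1 × 7 / 1000 = 994.3 kN.
Design strength φR_n = 0.75 × 994.3 = 746 kN.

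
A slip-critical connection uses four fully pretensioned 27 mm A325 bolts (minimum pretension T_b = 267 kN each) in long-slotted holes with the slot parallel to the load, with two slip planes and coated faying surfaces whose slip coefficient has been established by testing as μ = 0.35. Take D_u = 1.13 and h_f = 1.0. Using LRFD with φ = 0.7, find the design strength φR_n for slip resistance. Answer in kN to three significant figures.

R_n = μ · D_u · h_f · T_b · n_s · n_b = 0.35 × 1.13 × 1.0 × 267 × 2 × 4 = 844.8 kN.
Design strength φR_n = 0.7 × 844.8 = 591 kN.

591 kN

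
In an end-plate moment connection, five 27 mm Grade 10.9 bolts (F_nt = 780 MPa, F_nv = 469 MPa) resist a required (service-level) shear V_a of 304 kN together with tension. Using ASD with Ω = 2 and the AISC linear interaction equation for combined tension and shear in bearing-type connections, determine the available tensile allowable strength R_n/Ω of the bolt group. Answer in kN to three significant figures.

946 kN

A_b = π·27²/4 = 572.6 mm²; f_rv = 304 × 1000 / (5 × 572.6) = 106.2 MPa.
F'_nt = 1.3 F_nt − (Ω F_nt / F_nv) f_rv = 1.3·780 − (2·780/469)·106.2 = 660.8 MPa, capped at F_nt → F'_nt = 660.8 MPa.
R_n = F'_nt · A_b · n = 660.8 × 572.6 × 5 / 1000 = 1892 kN.
Allowable strength R_n/Ω = 1892 / 2 = 946 kN.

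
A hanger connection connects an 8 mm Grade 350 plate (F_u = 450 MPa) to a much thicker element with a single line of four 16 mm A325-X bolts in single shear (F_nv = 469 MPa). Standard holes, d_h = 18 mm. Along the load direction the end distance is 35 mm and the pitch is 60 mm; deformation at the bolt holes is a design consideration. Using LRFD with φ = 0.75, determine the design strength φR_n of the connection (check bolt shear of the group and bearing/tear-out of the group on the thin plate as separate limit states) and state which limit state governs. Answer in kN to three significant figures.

Bolt shear: A_b = π·16²/4 = 201.1 mm²; R_n = 469 × 201.1 × 4 × 1 / 1000 = 377.2 kN → 0.75 × 377.2 = 283 kN.
Bearing (1.2 l_c t F_u ≤ 2.4 d t F_u): upper limit = 2.4·16·8·450 / 1000 = 138.2 kN.
  Edge l_c = 35 − 18/2 = 26 → r_n = 112.3 kN; interior l_c = 60 − 18 = 42 → r_n = 138.2 kN.
  R_n,bearing = 1·112.3 + 3·138.2 = 527 kN → 0.75 × 527 = 395 kN.
Bolt shear governs: 283 kN.

283 kN (bolt shear governs)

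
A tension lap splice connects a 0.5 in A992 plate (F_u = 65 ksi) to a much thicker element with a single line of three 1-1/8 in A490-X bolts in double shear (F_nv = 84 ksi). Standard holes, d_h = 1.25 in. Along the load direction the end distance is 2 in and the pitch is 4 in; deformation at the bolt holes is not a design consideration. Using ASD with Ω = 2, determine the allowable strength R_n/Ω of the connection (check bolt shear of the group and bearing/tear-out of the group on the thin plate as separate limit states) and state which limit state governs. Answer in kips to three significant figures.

Bolt shear: A_b = π·1.125²/4 = 0.994 in²; R_n = 84 × 0.994 × 3 × 2 = 501 kips → 501 / 2 = 250 kips.
Bearing (1.5 l_c t F_u ≤ 3.0 d t F_u): upper limit = 3.0·1.125·0.5·65 = 109.7 kips.
  Edge l_c = 2 − 1.25/2 = 1.375 → r_n = 67.03 kips; interior l_c = 4 − 1.25 = 2.75 → r_n = 109.7 kips.
  R_n,bearing = 1·67.03 + 2·109.7 = 286.4 kips → 286.4 / 2 = 143 kips.
Bearing governs: 143 kips.

143 kips (bearing governs)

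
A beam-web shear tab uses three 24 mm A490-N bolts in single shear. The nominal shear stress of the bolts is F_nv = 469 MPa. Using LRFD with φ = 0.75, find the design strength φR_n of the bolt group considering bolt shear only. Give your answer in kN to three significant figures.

477 kN

A_b = π × 24² / 4 = 452.4 mm².
R_n = F_nv · A_b · n · n_s = 469 × 452.4 × 3 × 1 / 1000 = 636.5 kN.
Design strength φR_n = 0.75 × 636.5 = 477 kN.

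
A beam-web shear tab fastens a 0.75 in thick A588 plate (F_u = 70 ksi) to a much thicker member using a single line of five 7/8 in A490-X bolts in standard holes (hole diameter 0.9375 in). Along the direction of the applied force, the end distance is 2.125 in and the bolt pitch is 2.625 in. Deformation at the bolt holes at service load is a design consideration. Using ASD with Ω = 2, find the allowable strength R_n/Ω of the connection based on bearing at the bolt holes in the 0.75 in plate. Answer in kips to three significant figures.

265 kips

Per bolt r_n = 1.2 l_c t F_u ≤ 2.4 d t F_u; upper limit = 2.4 × 0.875 × 0.75 × 70 = 110.3 kips.
Edge bolt: l_c = 2.125 − 0.9375/2 = 1.656 in → 1.2 × 1.656 × 0.75 × 70 = 104.3 → r_n = 104.3 kips.
Interior bolts: l_c = 2.625 − 0.9375 = 1.688 in → 1.2 × 1.688 × 0.75 × 70 = 106.3 → r_n = 106.3 kips.
R_n = 1 × 104.3 + 4 × 106.3 = 529.6 kips.
Allowable strength R_n/Ω = 529.6 / 2 = 265 kips.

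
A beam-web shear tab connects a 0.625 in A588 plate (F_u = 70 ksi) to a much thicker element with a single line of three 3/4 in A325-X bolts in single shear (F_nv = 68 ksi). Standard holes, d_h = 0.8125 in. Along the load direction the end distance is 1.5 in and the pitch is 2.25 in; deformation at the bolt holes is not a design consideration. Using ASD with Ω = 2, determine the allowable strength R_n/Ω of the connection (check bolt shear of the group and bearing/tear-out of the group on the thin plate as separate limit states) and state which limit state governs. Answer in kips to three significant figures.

45.1 kips (bolt shear governs)

Bolt shear: A_b = π·0.75²/4 = 0.4418 in²; R_n = 68 × 0.4418 × 3 × 1 = 90.12 kips → 90.12 / 2 = 45.1 kips.
Bearing (1.5 l_c t F_u ≤ 3.0 d t F_u): upper limit = 3.0·0.75·0.625·70 = 98.44 kips.
  Edge l_c = 1.5 − 0.8125/2 = 1.094 → r_n = 71.78 kips; interior l_c = 2.25 − 0.8125 = 1.438 → r_n = 94.34 kips.
  R_n,bearing = 1·71.78 + 2·94.34 = 260.4 kips → 260.4 / 2 = 130 kips.
Bolt shear governs: 45.1 kips.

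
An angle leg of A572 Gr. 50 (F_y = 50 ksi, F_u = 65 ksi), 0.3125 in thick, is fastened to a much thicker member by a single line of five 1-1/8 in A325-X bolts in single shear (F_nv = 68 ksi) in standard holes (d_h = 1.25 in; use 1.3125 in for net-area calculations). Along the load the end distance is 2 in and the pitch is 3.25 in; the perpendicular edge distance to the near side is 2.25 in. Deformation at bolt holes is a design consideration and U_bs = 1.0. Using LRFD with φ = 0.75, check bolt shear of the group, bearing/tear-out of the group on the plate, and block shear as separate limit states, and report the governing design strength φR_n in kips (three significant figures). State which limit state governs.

107 kips (block shear governs)

Bolt shear: A_b = π·1.125²/4 = 0.994 in²; R_n = 68 × 0.994 × 5 × 1 = 338 kips → 0.75 × 338 = 253 kips.
Bearing: edge l_c = 1.375, r_n = 33.52 kips; interior l_c = 2, r_n = 48.75 kips; R_n = 33.52 + 4·48.75 = 228.5 kips → 171 kips.
Block shear: A_gv = 4.688, A_nv = 2.842, A_nt = 0.498 in²; R_n = min(0.6F_uA_nv, 0.6F_yA_gv) + U_bs·F_u·A_nt = 143.2 kips → 107 kips.
Block shear governs: 107 kips.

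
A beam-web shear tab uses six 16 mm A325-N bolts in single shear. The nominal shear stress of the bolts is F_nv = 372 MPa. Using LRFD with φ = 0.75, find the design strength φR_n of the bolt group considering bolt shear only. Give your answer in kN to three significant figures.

A_b = π × 16² / 4 = 201.1 mm².
R_n = F_nv · A_b · n · n_s = 372 × 201.1 × 6 × 1 / 1000 = 448.8 kN.
Design strength φR_n = 0.75 × 448.8 = 337 kN.

337 kN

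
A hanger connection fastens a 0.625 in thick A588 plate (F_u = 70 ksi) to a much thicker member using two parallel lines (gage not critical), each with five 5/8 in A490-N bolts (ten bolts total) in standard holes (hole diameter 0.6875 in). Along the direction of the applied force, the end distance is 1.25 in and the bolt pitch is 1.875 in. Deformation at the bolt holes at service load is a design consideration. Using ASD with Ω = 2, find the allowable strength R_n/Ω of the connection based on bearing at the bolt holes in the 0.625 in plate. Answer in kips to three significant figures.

297 kips

Per bolt r_n = 1.2 l_c t F_u ≤ 2.4 d t F_u; upper limit = 2.4 × 0.625 × 0.625 × 70 = 65.62 kips.
Edge bolt: l_c = 1.25 − 0.6875/2 = 0.9062 in → 1.2 × 0.9062 × 0.625 × 70 = 47.58 → r_n = 47.58 kips.
Interior bolts: l_c = 1.875 − 0.6875 = 1.188 in → 1.2 × 1.188 × 0.625 × 70 = 62.34 → r_n = 62.34 kips.
R_n = 2 × 47.58 + 8 × 62.34 = 593.9 kips.
Allowable strength R_n/Ω = 593.9 / 2 = 297 kips.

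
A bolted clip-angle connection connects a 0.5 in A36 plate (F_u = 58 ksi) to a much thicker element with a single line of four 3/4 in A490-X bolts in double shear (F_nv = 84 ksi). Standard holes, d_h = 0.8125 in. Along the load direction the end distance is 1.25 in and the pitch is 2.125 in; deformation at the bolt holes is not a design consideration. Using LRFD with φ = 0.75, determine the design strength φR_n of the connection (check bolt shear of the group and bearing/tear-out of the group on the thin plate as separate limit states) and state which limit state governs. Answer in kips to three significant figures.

156 kips (bearing governs)

Bolt shear: A_b = π·0.75²/4 = 0.4418 in²; R_n = 84 × 0.4418 × 4 × 2 = 296.9 kips → 0.75 × 296.9 = 223 kips.
Bearing (1.5 l_c t F_u ≤ 3.0 d t F_u): upper limit = 3.0·0.75·0.5·58 = 65.25 kips.
  Edge l_c = 1.25 − 0.8125/2 = 0.8438 → r_n = 36.7 kips; interior l_c = 2.125 − 0.8125 = 1.312 → r_n = 57.09 kips.
  R_n,bearing = 1·36.7 + 3·57.09 = 208 kips → 0.75 × 208 = 156 kips.
Bearing governs: 156 kips.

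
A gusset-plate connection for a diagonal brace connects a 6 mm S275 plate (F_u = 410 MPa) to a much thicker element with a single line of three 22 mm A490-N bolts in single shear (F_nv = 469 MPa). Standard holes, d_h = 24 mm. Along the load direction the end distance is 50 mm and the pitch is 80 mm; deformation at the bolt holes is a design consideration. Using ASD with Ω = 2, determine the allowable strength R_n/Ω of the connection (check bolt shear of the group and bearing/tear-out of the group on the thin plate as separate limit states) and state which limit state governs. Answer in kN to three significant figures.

186 kN (bearing governs)

Bolt shear: A_b = π·22²/4 = 380.1 mm²; R_n = 469 × 380.1 × 3 × 1 / 1000 = 534.8 kN → 534.8 / 2 = 267 kN.
Bearing (1.2 l_c t F_u ≤ 2.4 d t F_u): upper limit = 2.4·22·6·410 / 1000 = 129.9 kN.
  Edge l_c = 50 − 24/2 = 38 → r_n = 112.2 kN; interior l_c = 80 − 24 = 56 → r_n = 129.9 kN.
  R_n,bearing = 1·112.2 + 2·129.9 = 372 kN → 372 / 2 = 186 kN.
Bearing governs: 186 kN.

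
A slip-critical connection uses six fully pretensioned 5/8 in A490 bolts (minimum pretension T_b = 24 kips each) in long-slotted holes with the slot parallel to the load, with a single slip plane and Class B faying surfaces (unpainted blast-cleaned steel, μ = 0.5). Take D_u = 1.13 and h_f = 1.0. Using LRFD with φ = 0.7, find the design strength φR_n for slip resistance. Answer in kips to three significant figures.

R_n = μ · D_u · h_f · T_b · n_s · n_b = 0.5 × 1.13 × 1.0 × 24 × 1 × 6 = 81.36 kips.
Design strength φR_n = 0.7 × 81.36 = 57 kips.

57 kips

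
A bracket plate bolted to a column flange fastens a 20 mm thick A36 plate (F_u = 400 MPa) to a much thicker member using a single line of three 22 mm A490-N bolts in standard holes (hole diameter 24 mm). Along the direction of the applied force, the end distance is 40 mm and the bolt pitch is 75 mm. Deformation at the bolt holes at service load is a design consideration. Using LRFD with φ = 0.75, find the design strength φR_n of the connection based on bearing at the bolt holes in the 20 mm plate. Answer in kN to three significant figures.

Per bolt r_n = 1.2 l_c t F_u ≤ 2.4 d t F_u; upper limit = 2.4 × 22 × 20 × 400 / 1000 = 422.4 kN.
Edge bolt: l_c = 40 − 24/2 = 28 mm → 1.2 × 28 × 20 × 400 / 1000 = 268.8 → r_n = 268.8 kN.
Interior bolts: l_c = 75 − 24 = 51 mm → 1.2 × 51 × 20 × 400 / 1000 = 489.6 → r_n = 422.4 kN.
R_n = 1 × 268.8 + 2 × 422.4 = 1114 kN.
Design strength φR_n = 0.75 × 1114 = 835 kN.

835 kN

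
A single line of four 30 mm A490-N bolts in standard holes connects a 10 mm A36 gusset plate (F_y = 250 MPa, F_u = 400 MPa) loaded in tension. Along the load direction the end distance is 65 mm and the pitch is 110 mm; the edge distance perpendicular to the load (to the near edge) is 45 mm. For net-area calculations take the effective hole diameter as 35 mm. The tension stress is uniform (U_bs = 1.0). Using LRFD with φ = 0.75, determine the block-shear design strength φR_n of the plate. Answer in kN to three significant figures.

Shear plane L_v = 65 + 3·110 = 395 mm; A_gv = 395 × 10 = 3950 mm².
A_nv = (395 − 3.5·35) × 10 = 2725 mm².
A_nt = (45 − 0.5·35) × 10 = 275 mm².
0.6 F_u A_nv = 654 kN; 0.6 F_y A_gv = 592.5 kN → shear yielding governs the shear term.
R_n = 592.5 + 1.0 × 400 × 275 / 1000 = 702.5 kN.
Design strength φR_n = 0.75 × 702.5 = 527 kN.

527 kN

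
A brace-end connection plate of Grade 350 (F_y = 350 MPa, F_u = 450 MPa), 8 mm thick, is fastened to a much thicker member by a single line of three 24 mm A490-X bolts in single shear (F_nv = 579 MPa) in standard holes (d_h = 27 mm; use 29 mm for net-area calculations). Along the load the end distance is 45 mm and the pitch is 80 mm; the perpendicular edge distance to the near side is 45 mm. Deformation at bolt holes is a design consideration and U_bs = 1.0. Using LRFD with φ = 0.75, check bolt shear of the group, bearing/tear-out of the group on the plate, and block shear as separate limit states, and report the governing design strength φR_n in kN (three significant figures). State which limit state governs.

297 kN (block shear governs)

Bolt shear: A_b = π·24²/4 = 452.4 mm²; R_n = 579 × 452.4 × 3 × 1 / 1000 = 785.8 kN → 0.75 × 785.8 = 589 kN.
Bearing: edge l_c = 31.5, r_n = 136.1 kN; interior l_c = 53, r_n = 207.4 kN; R_n = 136.1 + 2·207.4 = 550.8 kN → 413 kN.
Block shear: A_gv = 1640, A_nv = 1060, A_nt = 244 mm²; R_n = min(0.6F_uA_nv, 0.6F_yA_gv) + U_bs·F_u·A_nt = 396 kN → 297 kN.
Block shear governs: 297 kN.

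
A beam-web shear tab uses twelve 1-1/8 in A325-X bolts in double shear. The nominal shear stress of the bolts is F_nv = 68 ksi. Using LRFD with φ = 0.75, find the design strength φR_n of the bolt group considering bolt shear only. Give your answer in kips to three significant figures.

1220 kips

A_b = π × 1.125² / 4 = 0.994 in².
R_n = F_nv · A_b · n · n_s = 68 × 0.994 × 12 × 2 = 1622 kips.
Design strength φR_n = 0.75 × 1622 = 1220 kips.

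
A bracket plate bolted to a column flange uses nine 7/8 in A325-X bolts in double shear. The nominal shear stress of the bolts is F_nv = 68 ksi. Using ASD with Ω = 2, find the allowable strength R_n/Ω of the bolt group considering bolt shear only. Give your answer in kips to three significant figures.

368 kips

A_b = π × 0.875² / 4 = 0.6013 in².
R_n = F_nv · A_b · n · n_s = 68 × 0.6013 × 9 × 2 = 736 kips.
Allowable strength R_n/Ω = 736 / 2 = 368 kips.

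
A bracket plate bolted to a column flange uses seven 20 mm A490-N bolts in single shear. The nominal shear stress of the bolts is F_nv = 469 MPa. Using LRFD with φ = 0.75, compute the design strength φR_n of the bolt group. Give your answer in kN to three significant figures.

774 kN

A_b = π × 20² / 4 = 314.2 mm².
R_n = F_nv · A_b · n · n_s = 469 × 314.2 × 7 × 1 / 1000 = 1031 kN.
Design strength φR_n = 0.75 × 1031 = 774 kN.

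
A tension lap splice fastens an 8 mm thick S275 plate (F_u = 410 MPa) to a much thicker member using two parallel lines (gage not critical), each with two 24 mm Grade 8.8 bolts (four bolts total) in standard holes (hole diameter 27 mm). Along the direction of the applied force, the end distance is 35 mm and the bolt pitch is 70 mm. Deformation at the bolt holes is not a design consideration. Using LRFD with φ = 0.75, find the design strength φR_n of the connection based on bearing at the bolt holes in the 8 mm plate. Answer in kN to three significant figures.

476 kN

Per bolt r_n = 1.5 l_c t F_u ≤ 3.0 d t F_u; upper limit = 3.0 × 24 × 8 × 410 / 1000 = 236.2 kN.
Edge bolt: l_c = 35 − 27/2 = 21.5 mm → 1.5 × 21.5 × 8 × 410 / 1000 = 105.8 → r_n = 105.8 kN.
Interior bolts: l_c = 70 − 27 = 43 mm → 1.5 × 43 × 8 × 410 / 1000 = 211.6 → r_n = 211.6 kN.
R_n = 2 × 105.8 + 2 × 211.6 = 634.7 kN.
Design strength φR_n = 0.75 × 634.7 = 476 kN.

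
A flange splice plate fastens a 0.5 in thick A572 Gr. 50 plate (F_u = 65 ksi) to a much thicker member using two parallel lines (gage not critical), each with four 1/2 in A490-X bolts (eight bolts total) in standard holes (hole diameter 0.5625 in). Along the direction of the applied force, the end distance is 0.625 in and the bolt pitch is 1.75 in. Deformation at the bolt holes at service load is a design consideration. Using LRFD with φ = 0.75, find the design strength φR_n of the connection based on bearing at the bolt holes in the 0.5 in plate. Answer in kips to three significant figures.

196 kips

Per bolt r_n = 1.2 l_c t F_u ≤ 2.4 d t F_u; upper limit = 2.4 × 0.5 × 0.5 × 65 = 39 kips.
Edge bolt: l_c = 0.625 − 0.5625/2 = 0.3438 in → 1.2 × 0.3438 × 0.5 × 65 = 13.41 → r_n = 13.41 kips.
Interior bolts: l_c = 1.75 − 0.5625 = 1.188 in → 1.2 × 1.188 × 0.5 × 65 = 46.31 → r_n = 39 kips.
R_n = 2 × 13.41 + 6 × 39 = 260.8 kips.
Design strength φR_n = 0.75 × 260.8 = 196 kips.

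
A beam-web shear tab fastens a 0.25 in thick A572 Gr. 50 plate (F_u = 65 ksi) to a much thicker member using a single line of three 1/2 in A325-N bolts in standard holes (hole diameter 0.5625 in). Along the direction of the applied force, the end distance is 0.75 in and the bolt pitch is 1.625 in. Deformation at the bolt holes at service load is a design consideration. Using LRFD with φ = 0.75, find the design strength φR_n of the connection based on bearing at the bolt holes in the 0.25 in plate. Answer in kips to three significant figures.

Per bolt r_n = 1.2 l_c t F_u ≤ 2.4 d t F_u; upper limit = 2.4 × 0.5 × 0.25 × 65 = 19.5 kips.
Edge bolt: l_c = 0.75 − 0.5625/2 = 0.4688 in → 1.2 × 0.4688 × 0.25 × 65 = 9.141 → r_n = 9.141 kips.
Interior bolts: l_c = 1.625 − 0.5625 = 1.062 in → 1.2 × 1.062 × 0.25 × 65 = 20.72 → r_n = 19.5 kips.
R_n = 1 × 9.141 + 2 × 19.5 = 48.14 kips.
Design strength φR_n = 0.75 × 48.14 = 36.1 kips.

36.1 kips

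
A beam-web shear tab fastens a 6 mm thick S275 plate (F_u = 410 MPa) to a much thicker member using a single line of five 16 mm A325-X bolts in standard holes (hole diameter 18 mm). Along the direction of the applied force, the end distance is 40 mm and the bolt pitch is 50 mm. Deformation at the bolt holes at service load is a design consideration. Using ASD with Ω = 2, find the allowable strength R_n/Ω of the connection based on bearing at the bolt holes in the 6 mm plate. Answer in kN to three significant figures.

235 kN

Per bolt r_n = 1.2 l_c t F_u ≤ 2.4 d t F_u; upper limit = 2.4 × 16 × 6 × 410 / 1000 = 94.46 kN.
Edge bolt: l_c = 40 − 18/2 = 31 mm → 1.2 × 31 × 6 × 410 / 1000 = 91.51 → r_n = 91.51 kN.
Interior bolts: l_c = 50 − 18 = 32 mm → 1.2 × 32 × 6 × 410 / 1000 = 94.46 → r_n = 94.46 kN.
R_n = 1 × 91.51 + 4 × 94.46 = 469.4 kN.
Allowable strength R_n/Ω = 469.4 / 2 = 235 kN.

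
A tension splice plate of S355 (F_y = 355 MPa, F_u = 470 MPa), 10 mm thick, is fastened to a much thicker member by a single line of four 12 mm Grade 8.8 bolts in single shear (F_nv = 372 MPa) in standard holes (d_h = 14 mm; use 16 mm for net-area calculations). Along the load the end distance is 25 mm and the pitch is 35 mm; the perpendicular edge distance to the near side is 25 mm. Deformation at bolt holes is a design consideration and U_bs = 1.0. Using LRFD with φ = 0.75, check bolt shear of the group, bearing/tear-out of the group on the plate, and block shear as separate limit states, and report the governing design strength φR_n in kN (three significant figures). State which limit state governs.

126 kN (bolt shear governs)

Bolt shear: A_b = π·12²/4 = 113.1 mm²; R_n = 372 × 113.1 × 4 × 1 / 1000 = 168.3 kN → 0.75 × 168.3 = 126 kN.
Bearing: edge l_c = 18, r_n = 101.5 kN; interior l_c = 21, r_n = 118.4 kN; R_n = 101.5 + 3·118.4 = 456.8 kN → 343 kN.
Block shear: A_gv = 1300, A_nv = 740, A_nt = 170 mm²; R_n = min(0.6F_uA_nv, 0.6F_yA_gv) + U_bs·F_u·A_nt = 288.6 kN → 216 kN.
Bolt shear governs: 126 kN.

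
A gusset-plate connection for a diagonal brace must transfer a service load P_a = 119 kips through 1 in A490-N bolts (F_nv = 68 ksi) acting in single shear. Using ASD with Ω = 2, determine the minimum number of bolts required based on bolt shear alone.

5 bolts

A_b = π·1²/4 = 0.7854 in².
Per-bolt allowable strength R_n/Ω = 68 × 0.7854 × 1 / 2 = 26.7 kips.
n ≥ 119 / 26.7 = 4.456 → use 5 bolts.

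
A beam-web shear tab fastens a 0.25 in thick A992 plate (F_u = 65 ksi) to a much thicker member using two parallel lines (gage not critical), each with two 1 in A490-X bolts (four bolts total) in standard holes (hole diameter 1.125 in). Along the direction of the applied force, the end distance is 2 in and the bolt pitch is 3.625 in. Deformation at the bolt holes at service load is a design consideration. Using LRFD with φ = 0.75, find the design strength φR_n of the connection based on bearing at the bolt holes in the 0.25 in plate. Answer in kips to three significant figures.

Per bolt r_n = 1.2 l_c t F_u ≤ 2.4 d t F_u; upper limit = 2.4 × 1 × 0.25 × 65 = 39 kips.
Edge bolt: l_c = 2 − 1.125/2 = 1.438 in → 1.2 × 1.438 × 0.25 × 65 = 28.03 → r_n = 28.03 kips.
Interior bolts: l_c = 3.625 − 1.125 = 2.5 in → 1.2 × 2.5 × 0.25 × 65 = 48.75 → r_n = 39 kips.
R_n = 2 × 28.03 + 2 × 39 = 134.1 kips.
Design strength φR_n = 0.75 × 134.1 = 101 kips.

101 kips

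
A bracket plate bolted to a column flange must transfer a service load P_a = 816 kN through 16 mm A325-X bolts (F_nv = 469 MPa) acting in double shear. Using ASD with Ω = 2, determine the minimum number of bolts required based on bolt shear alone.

9 bolts

A_b = π·16²/4 = 201.1 mm².
Per-bolt allowable strength R_n/Ω = 469 × 201.1 × 2 / 1000 / 2 = 94.3 kN.
n ≥ 816 / 94.3 = 8.653 → use 9 bolts.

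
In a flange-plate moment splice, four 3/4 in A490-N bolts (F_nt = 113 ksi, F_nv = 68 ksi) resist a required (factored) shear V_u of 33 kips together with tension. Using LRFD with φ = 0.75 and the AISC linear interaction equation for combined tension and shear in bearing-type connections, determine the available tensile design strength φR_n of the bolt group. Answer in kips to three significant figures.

140 kips

A_b = π·0.75²/4 = 0.4418 in²; f_rv = 33 / (4 × 0.4418) = 18.67 ksi.
F'_nt = 1.3 F_nt − (F_nt / φF_nv) f_rv = 1.3·113 − (113/(0.75·68))·18.67 = 105.5 ksi, capped at F_nt → F'_nt = 105.5 ksi.
R_n = F'_nt · A_b · n = 105.5 × 0.4418 × 4 = 186.5 kips.
Design strength φR_n = 0.75 × 186.5 = 140 kips.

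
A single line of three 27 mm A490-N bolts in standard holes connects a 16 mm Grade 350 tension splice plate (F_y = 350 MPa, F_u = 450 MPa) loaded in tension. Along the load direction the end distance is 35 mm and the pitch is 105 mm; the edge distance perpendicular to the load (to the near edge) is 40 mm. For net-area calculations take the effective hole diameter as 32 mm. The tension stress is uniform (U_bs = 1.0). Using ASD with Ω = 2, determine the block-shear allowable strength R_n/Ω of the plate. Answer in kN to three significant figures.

443 kN

Shear plane L_v = 35 + 2·105 = 245 mm; A_gv = 245 × 16 = 3920 mm².
A_nv = (245 − 2.5·32) × 16 = 2640 mm².
A_nt = (40 − 0.5·32) × 16 = 384 mm².
0.6 F_u A_nv = 712.8 kN; 0.6 F_y A_gv = 823.2 kN → shear rupture governs the shear term.
R_n = 712.8 + 1.0 × 450 × 384 / 1000 = 885.6 kN.
Allowable strength R_n/Ω = 885.6 / 2 = 443 kN.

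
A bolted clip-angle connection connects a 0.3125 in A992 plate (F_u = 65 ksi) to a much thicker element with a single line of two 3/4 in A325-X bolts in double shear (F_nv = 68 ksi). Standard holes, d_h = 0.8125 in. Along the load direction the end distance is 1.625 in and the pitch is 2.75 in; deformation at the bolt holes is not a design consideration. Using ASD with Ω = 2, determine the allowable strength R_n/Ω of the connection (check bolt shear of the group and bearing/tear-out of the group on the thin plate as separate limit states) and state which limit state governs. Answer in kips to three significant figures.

41.4 kips (bearing governs)

Bolt shear: A_b = π·0.75²/4 = 0.4418 in²; R_n = 68 × 0.4418 × 2 × 2 = 120.2 kips → 120.2 / 2 = 60.1 kips.
Bearing (1.5 l_c t F_u ≤ 3.0 d t F_u): upper limit = 3.0·0.75·0.3125·65 = 45.7 kips.
  Edge l_c = 1.625 − 0.8125/2 = 1.219 → r_n = 37.13 kips; interior l_c = 2.75 − 0.8125 = 1.938 → r_n = 45.7 kips.
  R_n,bearing = 1·37.13 + 1·45.7 = 82.84 kips → 82.84 / 2 = 41.4 kips.
Bearing governs: 41.4 kips.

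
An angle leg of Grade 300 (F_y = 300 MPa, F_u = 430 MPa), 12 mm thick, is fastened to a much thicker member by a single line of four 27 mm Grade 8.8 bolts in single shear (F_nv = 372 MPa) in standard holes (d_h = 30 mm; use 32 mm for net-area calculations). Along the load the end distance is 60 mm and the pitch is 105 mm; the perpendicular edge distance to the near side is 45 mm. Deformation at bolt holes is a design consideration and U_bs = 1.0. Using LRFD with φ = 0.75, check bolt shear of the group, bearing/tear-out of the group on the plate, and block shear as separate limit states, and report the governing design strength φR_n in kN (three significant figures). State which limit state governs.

639 kN (bolt shear governs)

Bolt shear: A_b = π·27²/4 = 572.6 mm²; R_n = 372 × 572.6 × 4 × 1 / 1000 = 852 kN → 0.75 × 852 = 639 kN.
Bearing: edge l_c = 45, r_n = 278.6 kN; interior l_c = 75, r_n = 334.4 kN; R_n = 278.6 + 3·334.4 = 1282 kN → 961 kN.
Block shear: A_gv = 4500, A_nv = 3156, A_nt = 348 mm²; R_n = min(0.6F_uA_nv, 0.6F_yA_gv) + U_bs·F_u·A_nt = 959.6 kN → 720 kN.
Bolt shear governs: 639 kN.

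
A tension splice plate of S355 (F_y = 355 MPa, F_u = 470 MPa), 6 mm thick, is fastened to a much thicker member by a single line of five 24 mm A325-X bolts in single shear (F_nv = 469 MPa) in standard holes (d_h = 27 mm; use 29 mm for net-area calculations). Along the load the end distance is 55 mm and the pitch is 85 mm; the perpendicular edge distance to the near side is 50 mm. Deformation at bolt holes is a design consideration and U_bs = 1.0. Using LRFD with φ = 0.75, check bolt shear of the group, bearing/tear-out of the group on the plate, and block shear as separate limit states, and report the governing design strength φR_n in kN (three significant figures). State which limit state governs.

Bolt shear: A_b = π·24²/4 = 452.4 mm²; R_n = 469 × 452.4 × 5 × 1 / 1000 = 1061 kN → 0.75 × 1061 = 796 kN.
Bearing: edge l_c = 41.5, r_n = 140.4 kN; interior l_c = 58, r_n = 162.4 kN; R_n = 140.4 + 4·162.4 = 790.2 kN → 593 kN.
Block shear: A_gv = 2370, A_nv = 1587, A_nt = 213 mm²; R_n = min(0.6F_uA_nv, 0.6F_yA_gv) + U_bs·F_u·A_nt = 547.6 kN → 411 kN.
Block shear governs: 411 kN.

411 kN (block shear governs)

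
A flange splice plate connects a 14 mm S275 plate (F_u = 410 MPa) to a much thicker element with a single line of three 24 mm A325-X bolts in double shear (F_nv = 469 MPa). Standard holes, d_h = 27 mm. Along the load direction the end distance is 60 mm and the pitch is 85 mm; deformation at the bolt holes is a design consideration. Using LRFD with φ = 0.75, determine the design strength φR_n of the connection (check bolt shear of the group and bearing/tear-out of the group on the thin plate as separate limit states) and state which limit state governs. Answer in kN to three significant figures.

736 kN (bearing governs)

Bolt shear: A_b = π·24²/4 = 452.4 mm²; R_n = 469 × 452.4 × 3 × 2 / 1000 = 1273 kN → 0.75 × 1273 = 955 kN.
Bearing (1.2 l_c t F_u ≤ 2.4 d t F_u): upper limit = 2.4·24·14·410 / 1000 = 330.6 kN.
  Edge l_c = 60 − 27/2 = 46.5 → r_n = 320.3 kN; interior l_c = 85 − 27 = 58 → r_n = 330.6 kN.
  R_n,bearing = 1·320.3 + 2·330.6 = 981.5 kN → 0.75 × 981.5 = 736 kN.
Bearing governs: 736 kN.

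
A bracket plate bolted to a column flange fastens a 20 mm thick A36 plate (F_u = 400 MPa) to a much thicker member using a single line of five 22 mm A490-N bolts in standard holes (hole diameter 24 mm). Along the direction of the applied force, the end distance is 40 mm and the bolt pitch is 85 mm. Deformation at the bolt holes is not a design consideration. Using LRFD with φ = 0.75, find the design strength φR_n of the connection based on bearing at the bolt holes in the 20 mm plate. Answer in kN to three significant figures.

Per bolt r_n = 1.5 l_c t F_u ≤ 3.0 d t F_u; upper limit = 3.0 × 22 × 20 × 400 / 1000 = 528 kN.
Edge bolt: l_c = 40 − 24/2 = 28 mm → 1.5 × 28 × 20 × 400 / 1000 = 336 → r_n = 336 kN.
Interior bolts: l_c = 85 − 24 = 61 mm → 1.5 × 61 × 20 × 400 / 1000 = 732 → r_n = 528 kN.
R_n = 1 × 336 + 4 × 528 = 2448 kN.
Design strength φR_n = 0.75 × 2448 = 1840 kN.

1840 kN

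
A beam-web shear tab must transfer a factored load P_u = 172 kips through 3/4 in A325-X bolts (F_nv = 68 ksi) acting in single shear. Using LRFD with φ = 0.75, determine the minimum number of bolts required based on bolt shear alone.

8 bolts

A_b = π·0.75²/4 = 0.4418 in².
Per-bolt design strength φR_n = 0.75 × 68 × 0.4418 × 1 = 22.53 kips.
n ≥ 172 / 22.53 = 7.634 → use 8 bolts.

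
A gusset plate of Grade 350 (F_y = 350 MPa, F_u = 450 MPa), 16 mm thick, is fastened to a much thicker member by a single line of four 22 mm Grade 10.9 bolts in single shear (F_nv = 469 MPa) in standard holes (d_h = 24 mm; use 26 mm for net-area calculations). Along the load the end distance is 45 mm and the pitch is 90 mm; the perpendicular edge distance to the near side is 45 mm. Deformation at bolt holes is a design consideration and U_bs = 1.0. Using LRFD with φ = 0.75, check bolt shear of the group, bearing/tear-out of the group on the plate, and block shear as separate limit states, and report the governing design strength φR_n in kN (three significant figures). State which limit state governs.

Bolt shear: A_b = π·22²/4 = 380.1 mm²; R_n = 469 × 380.1 × 4 × 1 / 1000 = 713.1 kN → 0.75 × 713.1 = 535 kN.
Bearing: edge l_c = 33, r_n = 285.1 kN; interior l_c = 66, r_n = 380.2 kN; R_n = 285.1 + 3·380.2 = 1426 kN → 1070 kN.
Block shear: A_gv = 5040, A_nv = 3584, A_nt = 512 mm²; R_n = min(0.6F_uA_nv, 0.6F_yA_gv) + U_bs·F_u·A_nt = 1198 kN → 899 kN.
Bolt shear governs: 535 kN.

535 kN (bolt shear governs)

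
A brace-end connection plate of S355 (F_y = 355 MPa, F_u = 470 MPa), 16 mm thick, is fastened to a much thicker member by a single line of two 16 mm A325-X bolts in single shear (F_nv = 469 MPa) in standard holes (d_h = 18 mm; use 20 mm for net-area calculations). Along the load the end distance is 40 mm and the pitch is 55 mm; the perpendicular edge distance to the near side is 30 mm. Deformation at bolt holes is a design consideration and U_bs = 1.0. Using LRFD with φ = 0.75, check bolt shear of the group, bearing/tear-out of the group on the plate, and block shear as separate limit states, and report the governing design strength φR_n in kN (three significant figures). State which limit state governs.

141 kN (bolt shear governs)

Bolt shear: A_b = π·16²/4 = 201.1 mm²; R_n = 469 × 201.1 × 2 × 1 / 1000 = 188.6 kN → 0.75 × 188.6 = 141 kN.
Bearing: edge l_c = 31, r_n = 279.7 kN; interior l_c = 37, r_n = 288.8 kN; R_n = 279.7 + 1·288.8 = 568.5 kN → 426 kN.
Block shear: A_gv = 1520, A_nv = 1040, A_nt = 320 mm²; R_n = min(0.6F_uA_nv, 0.6F_yA_gv) + U_bs·F_u·A_nt = 443.7 kN → 333 kN.
Bolt shear governs: 141 kN.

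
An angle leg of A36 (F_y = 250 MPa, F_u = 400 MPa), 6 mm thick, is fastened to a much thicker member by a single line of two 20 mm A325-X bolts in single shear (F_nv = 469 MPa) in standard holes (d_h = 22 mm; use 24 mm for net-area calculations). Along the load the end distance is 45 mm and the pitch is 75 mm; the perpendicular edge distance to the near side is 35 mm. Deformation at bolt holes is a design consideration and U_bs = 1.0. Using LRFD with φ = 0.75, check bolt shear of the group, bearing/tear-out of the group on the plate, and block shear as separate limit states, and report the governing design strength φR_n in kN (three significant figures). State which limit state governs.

122 kN (block shear governs)

Bolt shear: A_b = π·20²/4 = 314.2 mm²; R_n = 469 × 314.2 × 2 × 1 / 1000 = 294.7 kN → 0.75 × 294.7 = 221 kN.
Bearing: edge l_c = 34, r_n = 97.92 kN; interior l_c = 53, r_n = 115.2 kN; R_n = 97.92 + 1·115.2 = 213.1 kN → 160 kN.
Block shear: A_gv = 720, A_nv = 504, A_nt = 138 mm²; R_n = min(0.6F_uA_nv, 0.6F_yA_gv) + U_bs·F_u·A_nt = 163.2 kN → 122 kN.
Block shear governs: 122 kN.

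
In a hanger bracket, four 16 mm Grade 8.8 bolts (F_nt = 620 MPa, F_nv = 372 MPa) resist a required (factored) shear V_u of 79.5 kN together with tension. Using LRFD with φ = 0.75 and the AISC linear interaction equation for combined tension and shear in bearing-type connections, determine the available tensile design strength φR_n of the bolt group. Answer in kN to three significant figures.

354 kN

A_b = π·16²/4 = 201.1 mm²; f_rv = 79.5 × 1000 / (4 × 201.1) = 98.85 MPa.
F'_nt = 1.3 F_nt − (F_nt / φF_nv) f_rv = 1.3·620 − (620/(0.75·372))·98.85 = 586.3 MPa, capped at F_nt → F'_nt = 586.3 MPa.
R_n = F'_nt · A_b · n = 586.3 × 201.1 × 4 / 1000 = 471.6 kN.
Design strength φR_n = 0.75 × 471.6 = 354 kN.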